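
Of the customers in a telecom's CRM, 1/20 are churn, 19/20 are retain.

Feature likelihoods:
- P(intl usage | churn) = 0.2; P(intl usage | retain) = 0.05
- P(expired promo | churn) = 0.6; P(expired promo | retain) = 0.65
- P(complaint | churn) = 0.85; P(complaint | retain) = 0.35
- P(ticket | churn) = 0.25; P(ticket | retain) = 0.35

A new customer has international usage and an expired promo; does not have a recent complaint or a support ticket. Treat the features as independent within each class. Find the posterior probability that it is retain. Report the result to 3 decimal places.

churn: 0.05 × 0.2 × 0.6 × (1−0.85) × (1−0.25) = 0.000675
retain: 0.95 × 0.05 × 0.65 × (1−0.35) × (1−0.35) = 0.0130446875
P(retain | x) = 0.0130446875 / 0.0137196875 ≈ 0.951

0.951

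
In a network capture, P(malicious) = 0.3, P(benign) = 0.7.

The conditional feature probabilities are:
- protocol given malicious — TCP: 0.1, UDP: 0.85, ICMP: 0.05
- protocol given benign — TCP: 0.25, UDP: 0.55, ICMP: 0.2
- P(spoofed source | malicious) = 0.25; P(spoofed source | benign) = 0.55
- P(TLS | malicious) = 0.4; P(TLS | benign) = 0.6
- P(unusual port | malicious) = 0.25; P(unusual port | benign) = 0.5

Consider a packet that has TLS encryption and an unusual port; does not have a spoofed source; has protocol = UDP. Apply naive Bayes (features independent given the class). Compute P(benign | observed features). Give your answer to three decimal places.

0.731

malicious: 0.3 × 0.85 × (1−0.25) × 0.4 × 0.25 = 0.019125
benign: 0.7 × 0.55 × (1−0.55) × 0.6 × 0.5 = 0.051975
P(benign | x) = 0.051975 / 0.0711 ≈ 0.731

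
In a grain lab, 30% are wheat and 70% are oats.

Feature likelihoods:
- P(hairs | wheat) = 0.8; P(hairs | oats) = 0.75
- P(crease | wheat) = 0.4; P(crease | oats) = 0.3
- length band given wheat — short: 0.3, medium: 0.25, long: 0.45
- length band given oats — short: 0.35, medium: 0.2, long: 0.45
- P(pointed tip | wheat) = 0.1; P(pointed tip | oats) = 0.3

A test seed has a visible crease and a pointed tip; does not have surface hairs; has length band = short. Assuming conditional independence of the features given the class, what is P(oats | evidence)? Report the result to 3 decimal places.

wheat: 0.3 × (1−0.8) × 0.4 × 0.3 × 0.1 = 0.00072
oats: 0.7 × (1−0.75) × 0.3 × 0.35 × 0.3 = 0.0055125
P(oats | x) = 0.0055125 / 0.0062325 ≈ 0.884

0.884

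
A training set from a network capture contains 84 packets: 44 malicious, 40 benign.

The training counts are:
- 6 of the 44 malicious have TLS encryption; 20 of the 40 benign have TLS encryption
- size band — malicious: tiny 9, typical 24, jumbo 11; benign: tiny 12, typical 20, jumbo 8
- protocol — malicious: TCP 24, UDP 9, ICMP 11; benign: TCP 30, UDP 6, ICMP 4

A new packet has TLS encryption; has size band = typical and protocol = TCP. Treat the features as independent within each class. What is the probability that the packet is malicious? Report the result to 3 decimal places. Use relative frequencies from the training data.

malicious: (44/84) × (6/44) × (24/44) × (24/44) ≈ 0.0212515
benign: (40/84) × (20/40) × (20/40) × (30/40) ≈ 0.0892857
P(malicious | x) = 0.0212515 / 0.1105372 ≈ 0.192

0.192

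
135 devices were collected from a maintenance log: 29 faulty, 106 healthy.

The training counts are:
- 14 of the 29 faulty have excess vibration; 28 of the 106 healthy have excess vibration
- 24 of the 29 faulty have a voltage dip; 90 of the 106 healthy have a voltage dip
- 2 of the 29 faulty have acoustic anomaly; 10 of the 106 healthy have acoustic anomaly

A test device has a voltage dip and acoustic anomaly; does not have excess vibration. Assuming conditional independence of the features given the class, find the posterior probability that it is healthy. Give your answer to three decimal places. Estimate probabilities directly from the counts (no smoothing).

0.879

faulty: (29/135) × (15/29) × (24/29) × (2/29) ≈ 0.00634166
healthy: (106/135) × (78/106) × (90/106) × (10/106) ≈ 0.0462798
P(healthy | x) = 0.0462798 / 0.05262146 ≈ 0.879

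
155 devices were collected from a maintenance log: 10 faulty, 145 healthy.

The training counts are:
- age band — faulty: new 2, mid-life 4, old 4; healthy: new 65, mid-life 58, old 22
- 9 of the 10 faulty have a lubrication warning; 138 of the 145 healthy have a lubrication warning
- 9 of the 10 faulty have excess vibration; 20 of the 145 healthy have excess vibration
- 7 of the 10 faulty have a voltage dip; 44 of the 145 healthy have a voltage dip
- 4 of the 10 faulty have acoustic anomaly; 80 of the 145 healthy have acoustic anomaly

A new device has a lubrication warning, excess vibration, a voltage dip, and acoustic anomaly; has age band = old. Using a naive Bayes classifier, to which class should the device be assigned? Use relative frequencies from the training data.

faulty: (10/155) × (4/10) × (9/10) × (9/10) × (7/10) × (4/10) ≈ 0.0058529
healthy: (145/155) × (22/145) × (138/145) × (20/145) × (44/145) × (80/145) ≈ 0.0031194
Highest score → faulty.

faulty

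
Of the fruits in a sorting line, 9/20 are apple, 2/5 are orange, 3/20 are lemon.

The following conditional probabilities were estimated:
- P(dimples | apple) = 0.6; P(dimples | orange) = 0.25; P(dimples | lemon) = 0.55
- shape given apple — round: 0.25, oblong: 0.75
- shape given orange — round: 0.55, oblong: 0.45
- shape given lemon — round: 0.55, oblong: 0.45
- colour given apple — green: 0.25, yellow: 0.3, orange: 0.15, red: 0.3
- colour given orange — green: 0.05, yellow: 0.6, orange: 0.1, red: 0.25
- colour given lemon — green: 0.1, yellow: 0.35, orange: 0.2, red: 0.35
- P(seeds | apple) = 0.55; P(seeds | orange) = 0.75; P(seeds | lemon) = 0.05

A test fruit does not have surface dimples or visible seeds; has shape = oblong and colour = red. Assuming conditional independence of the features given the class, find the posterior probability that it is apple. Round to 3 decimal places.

0.496

apple: 0.45 × (1−0.6) × 0.75 × 0.3 × (1−0.55) = 0.018225
orange: 0.4 × (1−0.25) × 0.45 × 0.25 × (1−0.75) = 0.0084375
lemon: 0.15 × (1−0.55) × 0.45 × 0.35 × (1−0.05) = 0.0100996875
P(apple | x) = 0.018225 / 0.0367621875 ≈ 0.496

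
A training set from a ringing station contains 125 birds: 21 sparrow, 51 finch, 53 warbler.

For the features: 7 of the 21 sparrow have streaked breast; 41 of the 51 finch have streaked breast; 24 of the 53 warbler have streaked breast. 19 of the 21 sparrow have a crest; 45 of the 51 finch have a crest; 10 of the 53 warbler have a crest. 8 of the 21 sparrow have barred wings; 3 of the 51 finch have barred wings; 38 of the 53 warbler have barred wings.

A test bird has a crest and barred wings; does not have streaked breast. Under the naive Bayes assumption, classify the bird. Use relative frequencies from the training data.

sparrow: (21/125) × (14/21) × (19/21) × (8/21) ≈ 0.0386032
finch: (51/125) × (10/51) × (45/51) × (3/51) ≈ 0.00415225
warbler: (53/125) × (29/53) × (10/53) × (38/53) ≈ 0.0313848
Highest score → sparrow.

sparrow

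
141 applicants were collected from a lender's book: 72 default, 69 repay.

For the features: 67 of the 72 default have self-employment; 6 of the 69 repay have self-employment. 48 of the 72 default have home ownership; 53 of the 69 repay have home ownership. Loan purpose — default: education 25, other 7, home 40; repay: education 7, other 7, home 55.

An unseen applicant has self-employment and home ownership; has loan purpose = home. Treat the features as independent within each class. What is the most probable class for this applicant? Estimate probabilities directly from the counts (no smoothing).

default

default: (72/141) × (67/72) × (48/72) × (40/72) ≈ 0.175992
repay: (69/141) × (6/69) × (53/69) × (55/69) ≈ 0.0260539
Highest score → default.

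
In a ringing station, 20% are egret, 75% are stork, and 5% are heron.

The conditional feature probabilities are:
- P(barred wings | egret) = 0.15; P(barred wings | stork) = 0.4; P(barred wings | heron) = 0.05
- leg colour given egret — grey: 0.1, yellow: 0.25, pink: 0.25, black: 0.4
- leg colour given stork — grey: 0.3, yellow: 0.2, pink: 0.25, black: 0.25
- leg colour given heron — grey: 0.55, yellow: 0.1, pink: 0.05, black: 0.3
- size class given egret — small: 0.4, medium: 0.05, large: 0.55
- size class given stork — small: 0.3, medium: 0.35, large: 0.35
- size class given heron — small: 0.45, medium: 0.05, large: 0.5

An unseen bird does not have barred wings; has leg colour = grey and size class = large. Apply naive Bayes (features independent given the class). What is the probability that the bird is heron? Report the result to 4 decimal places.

egret: 0.2 × (1−0.15) × 0.1 × 0.55 = 0.00935
stork: 0.75 × (1−0.4) × 0.3 × 0.35 = 0.04725
heron: 0.05 × (1−0.05) × 0.55 × 0.5 = 0.0130625
P(heron | x) = 0.0130625 / 0.0696625 ≈ 0.1875

0.1875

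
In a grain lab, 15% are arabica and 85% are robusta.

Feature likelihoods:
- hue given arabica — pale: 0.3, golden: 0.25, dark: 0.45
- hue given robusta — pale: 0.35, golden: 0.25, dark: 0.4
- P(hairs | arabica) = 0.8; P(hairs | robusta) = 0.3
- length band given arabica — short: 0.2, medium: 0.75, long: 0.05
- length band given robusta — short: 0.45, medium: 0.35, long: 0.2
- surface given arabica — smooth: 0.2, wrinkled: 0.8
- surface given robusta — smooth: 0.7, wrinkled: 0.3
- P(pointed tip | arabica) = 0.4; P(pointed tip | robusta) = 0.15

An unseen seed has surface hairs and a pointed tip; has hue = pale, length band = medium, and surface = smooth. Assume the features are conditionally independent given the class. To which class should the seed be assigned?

robusta

arabica: 0.15 × 0.3 × 0.8 × 0.75 × 0.2 × 0.4 = 0.00216
robusta: 0.85 × 0.35 × 0.3 × 0.35 × 0.7 × 0.15 = 0.0032799375
Highest score → robusta.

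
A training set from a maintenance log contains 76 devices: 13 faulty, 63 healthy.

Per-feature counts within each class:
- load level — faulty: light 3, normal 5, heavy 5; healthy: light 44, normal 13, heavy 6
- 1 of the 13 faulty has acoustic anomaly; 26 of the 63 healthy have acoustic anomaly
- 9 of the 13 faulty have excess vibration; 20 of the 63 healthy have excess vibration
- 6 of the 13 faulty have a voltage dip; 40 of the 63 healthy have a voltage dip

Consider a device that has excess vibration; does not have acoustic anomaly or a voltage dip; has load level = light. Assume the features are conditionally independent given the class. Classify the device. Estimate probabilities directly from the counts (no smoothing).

faulty: (13/76) × (3/13) × (12/13) × (9/13) × (7/13) ≈ 0.0135831
healthy: (63/76) × (44/63) × (37/63) × (20/63) × (23/63) ≈ 0.0394073
Highest score → healthy.

healthy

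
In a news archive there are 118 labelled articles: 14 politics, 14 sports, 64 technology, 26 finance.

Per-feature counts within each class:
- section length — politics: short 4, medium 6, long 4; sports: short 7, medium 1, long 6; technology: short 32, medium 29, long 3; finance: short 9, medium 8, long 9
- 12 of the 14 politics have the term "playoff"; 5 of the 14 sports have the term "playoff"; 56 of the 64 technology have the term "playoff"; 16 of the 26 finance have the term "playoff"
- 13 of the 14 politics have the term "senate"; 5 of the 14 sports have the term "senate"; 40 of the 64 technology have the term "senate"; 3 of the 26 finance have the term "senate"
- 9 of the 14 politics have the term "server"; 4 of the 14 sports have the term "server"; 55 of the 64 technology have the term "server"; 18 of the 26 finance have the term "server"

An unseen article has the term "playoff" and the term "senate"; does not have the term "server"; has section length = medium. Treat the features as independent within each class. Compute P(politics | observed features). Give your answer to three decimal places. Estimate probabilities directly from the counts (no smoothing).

0.406

politics: (14/118) × (6/14) × (12/14) × (13/14) × (5/14) ≈ 0.0144537
sports: (14/118) × (1/14) × (5/14) × (5/14) × (10/14) ≈ 0.000772101
technology: (64/118) × (29/64) × (56/64) × (40/64) × (9/64) ≈ 0.0189002
finance: (26/118) × (8/26) × (16/26) × (3/26) × (8/26) ≈ 0.00148122
P(politics | x) = 0.0144537 / 0.035607221 ≈ 0.406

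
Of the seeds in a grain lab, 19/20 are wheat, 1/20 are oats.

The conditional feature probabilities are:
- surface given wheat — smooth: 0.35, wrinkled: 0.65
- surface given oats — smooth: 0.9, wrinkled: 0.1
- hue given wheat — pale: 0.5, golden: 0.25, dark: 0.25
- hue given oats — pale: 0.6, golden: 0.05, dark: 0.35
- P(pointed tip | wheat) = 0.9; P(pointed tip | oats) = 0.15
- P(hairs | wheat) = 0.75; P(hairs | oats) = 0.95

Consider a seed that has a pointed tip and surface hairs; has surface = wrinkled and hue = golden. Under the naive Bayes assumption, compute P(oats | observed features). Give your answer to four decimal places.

0.0003

wheat: 0.95 × 0.65 × 0.25 × 0.9 × 0.75 = 0.104203125
oats: 0.05 × 0.1 × 0.05 × 0.15 × 0.95 = 0.000035625
P(oats | x) = 0.000035625 / 0.10423875 ≈ 0.0003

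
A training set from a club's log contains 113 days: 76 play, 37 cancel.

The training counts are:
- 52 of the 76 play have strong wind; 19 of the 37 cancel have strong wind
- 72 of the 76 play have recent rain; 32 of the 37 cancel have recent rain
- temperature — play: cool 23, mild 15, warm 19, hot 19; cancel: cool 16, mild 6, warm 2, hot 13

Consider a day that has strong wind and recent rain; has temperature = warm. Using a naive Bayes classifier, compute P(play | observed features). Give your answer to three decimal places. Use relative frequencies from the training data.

play: (76/113) × (52/76) × (72/76) × (19/76) ≈ 0.108989
cancel: (37/113) × (19/37) × (32/37) × (2/37) ≈ 0.00786053
P(play | x) = 0.108989 / 0.11684953 ≈ 0.933

0.933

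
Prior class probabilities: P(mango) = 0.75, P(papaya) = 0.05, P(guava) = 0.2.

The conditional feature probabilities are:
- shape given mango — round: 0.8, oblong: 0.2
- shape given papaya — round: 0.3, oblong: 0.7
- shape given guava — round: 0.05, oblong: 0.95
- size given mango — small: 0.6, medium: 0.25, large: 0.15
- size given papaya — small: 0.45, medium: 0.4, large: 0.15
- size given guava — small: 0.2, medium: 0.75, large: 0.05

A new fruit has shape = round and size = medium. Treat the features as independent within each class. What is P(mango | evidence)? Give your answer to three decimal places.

0.917

mango: 0.75 × 0.8 × 0.25 = 0.15
papaya: 0.05 × 0.3 × 0.4 = 0.006
guava: 0.2 × 0.05 × 0.75 = 0.0075
P(mango | x) = 0.15 / 0.1635 ≈ 0.917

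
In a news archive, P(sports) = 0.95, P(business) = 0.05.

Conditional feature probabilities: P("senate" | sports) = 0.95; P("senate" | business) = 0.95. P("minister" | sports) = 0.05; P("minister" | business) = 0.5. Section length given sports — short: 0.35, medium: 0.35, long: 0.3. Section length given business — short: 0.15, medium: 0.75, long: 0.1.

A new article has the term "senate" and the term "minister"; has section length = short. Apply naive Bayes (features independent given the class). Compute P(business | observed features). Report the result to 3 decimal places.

0.184

sports: 0.95 × 0.95 × 0.05 × 0.35 = 0.01579375
business: 0.05 × 0.95 × 0.5 × 0.15 = 0.0035625
P(business | x) = 0.0035625 / 0.01935625 ≈ 0.184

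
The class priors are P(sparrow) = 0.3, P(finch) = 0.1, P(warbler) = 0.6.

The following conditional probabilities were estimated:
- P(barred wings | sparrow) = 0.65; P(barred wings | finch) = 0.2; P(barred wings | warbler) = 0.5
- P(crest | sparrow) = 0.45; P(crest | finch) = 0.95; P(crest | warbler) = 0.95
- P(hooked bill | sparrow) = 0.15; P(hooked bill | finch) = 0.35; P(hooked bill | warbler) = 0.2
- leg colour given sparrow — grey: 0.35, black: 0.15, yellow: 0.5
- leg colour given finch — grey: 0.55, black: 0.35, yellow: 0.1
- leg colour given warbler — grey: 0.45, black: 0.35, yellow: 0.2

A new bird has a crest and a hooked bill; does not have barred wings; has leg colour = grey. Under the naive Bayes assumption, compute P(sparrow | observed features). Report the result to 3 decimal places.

0.058

sparrow: 0.3 × (1−0.65) × 0.45 × 0.15 × 0.35 = 0.002480625
finch: 0.1 × (1−0.2) × 0.95 × 0.35 × 0.55 = 0.01463
warbler: 0.6 × (1−0.5) × 0.95 × 0.2 × 0.45 = 0.02565
P(sparrow | x) = 0.002480625 / 0.042760625 ≈ 0.058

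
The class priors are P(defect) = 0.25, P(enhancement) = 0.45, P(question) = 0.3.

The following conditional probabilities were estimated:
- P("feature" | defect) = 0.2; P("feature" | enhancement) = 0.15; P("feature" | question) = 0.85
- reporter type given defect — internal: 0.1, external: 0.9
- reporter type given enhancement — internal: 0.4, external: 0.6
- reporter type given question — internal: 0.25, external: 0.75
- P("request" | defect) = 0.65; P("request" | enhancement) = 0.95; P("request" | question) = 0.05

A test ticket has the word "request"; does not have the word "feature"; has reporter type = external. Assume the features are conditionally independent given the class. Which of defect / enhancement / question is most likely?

enhancement

defect: 0.25 × (1−0.2) × 0.9 × 0.65 = 0.117
enhancement: 0.45 × (1−0.15) × 0.6 × 0.95 = 0.218025
question: 0.3 × (1−0.85) × 0.75 × 0.05 = 0.0016875
Highest score → enhancement.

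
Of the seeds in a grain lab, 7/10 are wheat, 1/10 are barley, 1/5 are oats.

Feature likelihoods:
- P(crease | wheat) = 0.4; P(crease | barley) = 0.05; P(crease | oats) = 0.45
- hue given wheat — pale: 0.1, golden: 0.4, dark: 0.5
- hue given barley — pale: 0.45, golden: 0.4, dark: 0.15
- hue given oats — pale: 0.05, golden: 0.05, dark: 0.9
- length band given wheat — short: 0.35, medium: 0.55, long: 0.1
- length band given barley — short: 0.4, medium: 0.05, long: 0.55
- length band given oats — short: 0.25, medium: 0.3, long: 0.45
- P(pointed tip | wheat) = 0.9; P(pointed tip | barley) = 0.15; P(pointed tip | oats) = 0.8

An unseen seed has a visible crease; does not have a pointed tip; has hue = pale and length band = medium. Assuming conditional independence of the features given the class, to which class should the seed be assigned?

wheat

wheat: 0.7 × 0.4 × 0.1 × 0.55 × (1−0.9) = 0.00154
barley: 0.1 × 0.05 × 0.45 × 0.05 × (1−0.15) = 0.000095625
oats: 0.2 × 0.45 × 0.05 × 0.3 × (1−0.8) = 0.00027
Highest score → wheat.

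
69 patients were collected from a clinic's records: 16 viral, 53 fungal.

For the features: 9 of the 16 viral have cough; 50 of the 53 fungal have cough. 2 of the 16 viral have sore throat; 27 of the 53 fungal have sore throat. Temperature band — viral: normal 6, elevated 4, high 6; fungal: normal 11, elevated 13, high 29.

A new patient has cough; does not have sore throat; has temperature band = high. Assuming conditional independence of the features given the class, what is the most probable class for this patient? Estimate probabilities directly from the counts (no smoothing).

viral: (16/69) × (9/16) × (14/16) × (6/16) ≈ 0.0427989
fungal: (53/69) × (50/53) × (26/53) × (29/53) ≈ 0.194509
Highest score → fungal.

fungal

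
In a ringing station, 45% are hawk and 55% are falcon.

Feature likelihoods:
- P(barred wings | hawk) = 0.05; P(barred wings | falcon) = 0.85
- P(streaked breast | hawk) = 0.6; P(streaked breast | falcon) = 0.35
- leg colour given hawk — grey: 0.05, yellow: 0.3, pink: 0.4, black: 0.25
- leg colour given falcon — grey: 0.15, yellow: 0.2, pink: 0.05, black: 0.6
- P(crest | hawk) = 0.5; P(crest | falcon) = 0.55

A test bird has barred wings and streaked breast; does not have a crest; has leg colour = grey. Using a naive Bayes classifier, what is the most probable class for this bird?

hawk: 0.45 × 0.05 × 0.6 × 0.05 × (1−0.5) = 0.0003375
falcon: 0.55 × 0.85 × 0.35 × 0.15 × (1−0.55) = 0.0110446875
Highest score → falcon.

falcon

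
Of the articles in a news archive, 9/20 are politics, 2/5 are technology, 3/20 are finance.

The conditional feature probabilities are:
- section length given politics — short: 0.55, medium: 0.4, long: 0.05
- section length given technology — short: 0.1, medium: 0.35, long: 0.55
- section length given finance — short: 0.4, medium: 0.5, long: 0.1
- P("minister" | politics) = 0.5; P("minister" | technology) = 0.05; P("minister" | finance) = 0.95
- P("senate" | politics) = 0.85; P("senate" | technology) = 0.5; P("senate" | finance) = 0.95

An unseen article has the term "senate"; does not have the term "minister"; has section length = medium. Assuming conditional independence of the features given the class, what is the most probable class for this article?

politics: 0.45 × 0.4 × (1−0.5) × 0.85 = 0.0765
technology: 0.4 × 0.35 × (1−0.05) × 0.5 = 0.0665
finance: 0.15 × 0.5 × (1−0.95) × 0.95 = 0.0035625
Highest score → politics.

politics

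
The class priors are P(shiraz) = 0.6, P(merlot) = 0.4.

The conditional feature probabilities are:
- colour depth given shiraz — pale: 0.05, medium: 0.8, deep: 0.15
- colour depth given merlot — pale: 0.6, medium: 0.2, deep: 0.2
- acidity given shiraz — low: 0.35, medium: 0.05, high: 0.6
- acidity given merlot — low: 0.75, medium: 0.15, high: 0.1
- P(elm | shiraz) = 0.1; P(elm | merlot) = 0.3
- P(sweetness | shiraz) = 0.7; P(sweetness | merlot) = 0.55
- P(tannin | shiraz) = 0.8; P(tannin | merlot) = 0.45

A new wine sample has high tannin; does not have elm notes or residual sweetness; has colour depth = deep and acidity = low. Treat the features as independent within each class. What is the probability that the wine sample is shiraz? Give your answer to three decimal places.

0.444

shiraz: 0.6 × 0.15 × 0.35 × (1−0.1) × (1−0.7) × 0.8 = 0.006804
merlot: 0.4 × 0.2 × 0.75 × (1−0.3) × (1−0.55) × 0.45 = 0.008505
P(shiraz | x) = 0.006804 / 0.015309 ≈ 0.444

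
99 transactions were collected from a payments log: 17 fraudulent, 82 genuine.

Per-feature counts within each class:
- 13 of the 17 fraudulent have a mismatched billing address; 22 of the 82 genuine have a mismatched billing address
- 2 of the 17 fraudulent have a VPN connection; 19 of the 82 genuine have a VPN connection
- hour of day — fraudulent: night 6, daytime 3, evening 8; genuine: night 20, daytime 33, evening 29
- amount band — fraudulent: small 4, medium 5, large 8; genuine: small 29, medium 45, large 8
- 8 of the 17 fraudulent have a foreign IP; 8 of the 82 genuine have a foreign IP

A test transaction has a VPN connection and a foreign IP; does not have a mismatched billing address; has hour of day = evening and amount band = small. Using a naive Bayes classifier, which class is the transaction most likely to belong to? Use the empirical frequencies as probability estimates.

genuine

fraudulent: (17/99) × (4/17) × (2/17) × (8/17) × (4/17) × (8/17) ≈ 0.000247685
genuine: (82/99) × (60/82) × (19/82) × (29/82) × (29/82) × (8/82) ≈ 0.00171356
Highest score → genuine.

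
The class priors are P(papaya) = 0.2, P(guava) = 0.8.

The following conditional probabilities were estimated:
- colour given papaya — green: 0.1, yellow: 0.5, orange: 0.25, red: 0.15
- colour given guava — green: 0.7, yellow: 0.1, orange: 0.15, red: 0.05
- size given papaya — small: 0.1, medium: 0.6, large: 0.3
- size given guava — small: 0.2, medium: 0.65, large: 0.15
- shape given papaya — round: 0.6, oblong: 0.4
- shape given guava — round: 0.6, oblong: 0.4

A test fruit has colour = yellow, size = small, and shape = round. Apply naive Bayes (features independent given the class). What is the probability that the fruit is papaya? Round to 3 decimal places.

papaya: 0.2 × 0.5 × 0.1 × 0.6 = 0.006
guava: 0.8 × 0.1 × 0.2 × 0.6 = 0.0096
P(papaya | x) = 0.006 / 0.0156 ≈ 0.385

0.385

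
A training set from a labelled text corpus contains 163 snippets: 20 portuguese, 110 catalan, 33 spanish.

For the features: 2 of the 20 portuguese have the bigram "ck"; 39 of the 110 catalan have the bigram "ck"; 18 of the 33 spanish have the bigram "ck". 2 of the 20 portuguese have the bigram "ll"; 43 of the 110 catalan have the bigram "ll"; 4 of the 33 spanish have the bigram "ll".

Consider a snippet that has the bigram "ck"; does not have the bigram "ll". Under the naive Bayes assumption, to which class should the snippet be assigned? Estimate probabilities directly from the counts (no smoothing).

catalan

portuguese: (20/163) × (2/20) × (18/20) ≈ 0.0110429
catalan: (110/163) × (39/110) × (67/110) ≈ 0.145733
spanish: (33/163) × (18/33) × (29/33) ≈ 0.0970441
Highest score → catalan.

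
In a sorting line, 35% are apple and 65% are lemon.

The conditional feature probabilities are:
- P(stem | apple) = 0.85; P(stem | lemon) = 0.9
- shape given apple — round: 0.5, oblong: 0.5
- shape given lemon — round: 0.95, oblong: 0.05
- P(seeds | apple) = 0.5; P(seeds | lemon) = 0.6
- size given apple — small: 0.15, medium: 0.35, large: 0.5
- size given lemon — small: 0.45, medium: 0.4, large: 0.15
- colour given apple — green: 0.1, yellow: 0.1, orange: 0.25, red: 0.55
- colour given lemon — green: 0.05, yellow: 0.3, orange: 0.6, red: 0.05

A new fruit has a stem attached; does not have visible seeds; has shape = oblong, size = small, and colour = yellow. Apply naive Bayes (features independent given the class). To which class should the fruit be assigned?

lemon

apple: 0.35 × 0.85 × 0.5 × (1−0.5) × 0.15 × 0.1 = 0.001115625
lemon: 0.65 × 0.9 × 0.05 × (1−0.6) × 0.45 × 0.3 = 0.0015795
Highest score → lemon.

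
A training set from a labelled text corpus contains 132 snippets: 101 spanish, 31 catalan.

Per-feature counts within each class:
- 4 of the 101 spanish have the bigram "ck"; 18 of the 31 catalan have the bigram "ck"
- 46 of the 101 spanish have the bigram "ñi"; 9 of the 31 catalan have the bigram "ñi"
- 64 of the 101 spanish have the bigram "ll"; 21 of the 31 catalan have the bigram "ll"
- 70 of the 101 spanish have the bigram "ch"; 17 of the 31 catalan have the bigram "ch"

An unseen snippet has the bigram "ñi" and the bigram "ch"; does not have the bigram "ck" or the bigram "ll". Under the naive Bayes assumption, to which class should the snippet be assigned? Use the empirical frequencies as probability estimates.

spanish: (101/132) × (97/101) × (46/101) × (37/101) × (70/101) ≈ 0.084975
catalan: (31/132) × (13/31) × (9/31) × (10/31) × (17/31) ≈ 0.00505796
Highest score → spanish.

spanish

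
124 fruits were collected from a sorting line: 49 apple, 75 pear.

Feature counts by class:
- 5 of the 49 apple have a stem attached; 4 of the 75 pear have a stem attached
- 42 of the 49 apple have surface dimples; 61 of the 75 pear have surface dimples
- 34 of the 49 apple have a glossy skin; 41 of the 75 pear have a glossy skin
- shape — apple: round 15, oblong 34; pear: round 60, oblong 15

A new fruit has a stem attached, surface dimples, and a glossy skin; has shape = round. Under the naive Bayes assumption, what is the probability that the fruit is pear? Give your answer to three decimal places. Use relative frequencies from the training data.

0.610

apple: (49/124) × (5/49) × (42/49) × (34/49) × (15/49) ≈ 0.00734141
pear: (75/124) × (4/75) × (61/75) × (41/75) × (60/75) ≈ 0.0114741
P(pear | x) = 0.0114741 / 0.01881551 ≈ 0.610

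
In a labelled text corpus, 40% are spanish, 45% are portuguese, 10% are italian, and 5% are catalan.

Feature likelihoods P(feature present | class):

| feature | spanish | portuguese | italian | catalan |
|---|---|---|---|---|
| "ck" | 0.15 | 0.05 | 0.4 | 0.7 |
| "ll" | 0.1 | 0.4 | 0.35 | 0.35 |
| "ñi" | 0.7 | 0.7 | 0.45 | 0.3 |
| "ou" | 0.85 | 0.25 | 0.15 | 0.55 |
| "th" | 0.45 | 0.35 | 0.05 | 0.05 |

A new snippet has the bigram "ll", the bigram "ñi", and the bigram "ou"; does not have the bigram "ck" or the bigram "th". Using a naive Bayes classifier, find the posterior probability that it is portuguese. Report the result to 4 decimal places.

0.5940

spanish: 0.4 × (1−0.15) × 0.1 × 0.7 × 0.85 × (1−0.45) = 0.0111265
portuguese: 0.45 × (1−0.05) × 0.4 × 0.7 × 0.25 × (1−0.35) = 0.01945125
italian: 0.1 × (1−0.4) × 0.35 × 0.45 × 0.15 × (1−0.05) = 0.001346625
catalan: 0.05 × (1−0.7) × 0.35 × 0.3 × 0.55 × (1−0.05) = 0.0008229375
P(portuguese | x) = 0.01945125 / 0.0327473125 ≈ 0.5940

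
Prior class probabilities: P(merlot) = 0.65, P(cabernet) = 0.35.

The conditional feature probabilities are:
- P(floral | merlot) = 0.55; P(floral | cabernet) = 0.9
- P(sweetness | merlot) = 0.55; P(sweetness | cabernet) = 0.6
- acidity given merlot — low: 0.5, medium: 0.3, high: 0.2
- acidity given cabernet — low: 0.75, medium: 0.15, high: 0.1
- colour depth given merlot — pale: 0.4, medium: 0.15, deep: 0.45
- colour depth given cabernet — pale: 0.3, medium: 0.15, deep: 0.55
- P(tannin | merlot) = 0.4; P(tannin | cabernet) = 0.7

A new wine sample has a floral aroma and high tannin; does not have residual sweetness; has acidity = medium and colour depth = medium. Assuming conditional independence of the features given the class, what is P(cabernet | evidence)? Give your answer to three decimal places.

0.407

merlot: 0.65 × 0.55 × (1−0.55) × 0.3 × 0.15 × 0.4 = 0.00289575
cabernet: 0.35 × 0.9 × (1−0.6) × 0.15 × 0.15 × 0.7 = 0.0019845
P(cabernet | x) = 0.0019845 / 0.00488025 ≈ 0.407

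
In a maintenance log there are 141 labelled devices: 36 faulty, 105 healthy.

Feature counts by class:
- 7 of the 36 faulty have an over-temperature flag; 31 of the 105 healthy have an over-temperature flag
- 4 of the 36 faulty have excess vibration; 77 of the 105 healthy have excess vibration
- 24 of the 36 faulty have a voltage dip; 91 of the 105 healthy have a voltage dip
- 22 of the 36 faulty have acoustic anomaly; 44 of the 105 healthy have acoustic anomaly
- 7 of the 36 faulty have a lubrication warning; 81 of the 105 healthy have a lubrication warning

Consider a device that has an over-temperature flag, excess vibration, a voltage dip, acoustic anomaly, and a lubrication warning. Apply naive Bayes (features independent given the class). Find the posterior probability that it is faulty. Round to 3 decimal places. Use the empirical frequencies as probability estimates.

faulty: (36/141) × (7/36) × (4/36) × (24/36) × (22/36) × (7/36) ≈ 0.000436979
healthy: (105/141) × (31/105) × (77/105) × (91/105) × (44/105) × (81/105) ≈ 0.0451705
P(faulty | x) = 0.000436979 / 0.045607479 ≈ 0.010

0.010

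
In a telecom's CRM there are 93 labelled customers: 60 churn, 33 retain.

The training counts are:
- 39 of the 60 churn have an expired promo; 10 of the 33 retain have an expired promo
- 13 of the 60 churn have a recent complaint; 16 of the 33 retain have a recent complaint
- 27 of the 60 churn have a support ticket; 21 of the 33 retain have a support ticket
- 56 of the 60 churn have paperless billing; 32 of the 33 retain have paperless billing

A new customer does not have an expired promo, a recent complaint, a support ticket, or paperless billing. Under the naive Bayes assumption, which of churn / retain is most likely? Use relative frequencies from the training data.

churn: (60/93) × (21/60) × (47/60) × (33/60) × (4/60) ≈ 0.00648566
retain: (33/93) × (23/33) × (17/33) × (12/33) × (1/33) ≈ 0.00140389
Highest score → churn.

churn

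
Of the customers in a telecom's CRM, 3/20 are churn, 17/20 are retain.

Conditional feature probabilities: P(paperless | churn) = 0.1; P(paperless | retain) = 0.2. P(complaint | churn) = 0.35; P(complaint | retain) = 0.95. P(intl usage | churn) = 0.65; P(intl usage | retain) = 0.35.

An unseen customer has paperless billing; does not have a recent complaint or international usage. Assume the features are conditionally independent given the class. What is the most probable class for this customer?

retain

churn: 0.15 × 0.1 × (1−0.35) × (1−0.65) = 0.0034125
retain: 0.85 × 0.2 × (1−0.95) × (1−0.35) = 0.005525
Highest score → retain.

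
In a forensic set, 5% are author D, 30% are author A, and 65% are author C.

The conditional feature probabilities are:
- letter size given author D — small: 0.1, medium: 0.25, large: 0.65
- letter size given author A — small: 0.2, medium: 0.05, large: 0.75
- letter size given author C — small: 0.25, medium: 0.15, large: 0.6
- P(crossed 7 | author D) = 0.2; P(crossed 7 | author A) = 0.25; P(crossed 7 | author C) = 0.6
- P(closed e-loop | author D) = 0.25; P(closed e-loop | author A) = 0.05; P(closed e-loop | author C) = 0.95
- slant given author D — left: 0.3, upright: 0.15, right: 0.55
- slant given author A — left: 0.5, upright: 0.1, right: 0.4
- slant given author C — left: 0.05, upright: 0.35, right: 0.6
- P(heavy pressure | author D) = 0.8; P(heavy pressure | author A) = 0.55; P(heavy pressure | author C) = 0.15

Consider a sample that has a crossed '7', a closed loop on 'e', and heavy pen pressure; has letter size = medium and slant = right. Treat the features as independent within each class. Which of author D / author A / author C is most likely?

author C

author D: 0.05 × 0.25 × 0.2 × 0.25 × 0.55 × 0.8 = 0.000275
author A: 0.3 × 0.05 × 0.25 × 0.05 × 0.4 × 0.55 = 0.00004125
author C: 0.65 × 0.15 × 0.6 × 0.95 × 0.6 × 0.15 = 0.00500175
Highest score → author C.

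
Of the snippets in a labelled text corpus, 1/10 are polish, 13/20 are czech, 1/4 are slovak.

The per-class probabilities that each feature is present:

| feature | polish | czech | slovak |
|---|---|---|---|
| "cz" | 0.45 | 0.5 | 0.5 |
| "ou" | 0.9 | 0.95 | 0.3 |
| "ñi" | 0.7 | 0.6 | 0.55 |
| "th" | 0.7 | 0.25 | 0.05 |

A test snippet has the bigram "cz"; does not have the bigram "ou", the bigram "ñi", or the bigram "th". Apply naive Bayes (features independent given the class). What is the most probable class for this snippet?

slovak

polish: 0.1 × 0.45 × (1−0.9) × (1−0.7) × (1−0.7) = 0.000405
czech: 0.65 × 0.5 × (1−0.95) × (1−0.6) × (1−0.25) = 0.004875
slovak: 0.25 × 0.5 × (1−0.3) × (1−0.55) × (1−0.05) = 0.03740625
Highest score → slovak.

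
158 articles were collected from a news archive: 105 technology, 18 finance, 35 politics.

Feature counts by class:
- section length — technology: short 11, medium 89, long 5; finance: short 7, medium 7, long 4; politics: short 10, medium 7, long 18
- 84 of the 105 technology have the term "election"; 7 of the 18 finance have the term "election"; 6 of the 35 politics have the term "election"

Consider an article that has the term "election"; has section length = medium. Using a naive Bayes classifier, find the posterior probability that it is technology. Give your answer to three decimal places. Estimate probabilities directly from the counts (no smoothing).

0.948

technology: (105/158) × (89/105) × (84/105) ≈ 0.450633
finance: (18/158) × (7/18) × (7/18) ≈ 0.0172293
politics: (35/158) × (7/35) × (6/35) ≈ 0.00759494
P(technology | x) = 0.450633 / 0.47545724 ≈ 0.948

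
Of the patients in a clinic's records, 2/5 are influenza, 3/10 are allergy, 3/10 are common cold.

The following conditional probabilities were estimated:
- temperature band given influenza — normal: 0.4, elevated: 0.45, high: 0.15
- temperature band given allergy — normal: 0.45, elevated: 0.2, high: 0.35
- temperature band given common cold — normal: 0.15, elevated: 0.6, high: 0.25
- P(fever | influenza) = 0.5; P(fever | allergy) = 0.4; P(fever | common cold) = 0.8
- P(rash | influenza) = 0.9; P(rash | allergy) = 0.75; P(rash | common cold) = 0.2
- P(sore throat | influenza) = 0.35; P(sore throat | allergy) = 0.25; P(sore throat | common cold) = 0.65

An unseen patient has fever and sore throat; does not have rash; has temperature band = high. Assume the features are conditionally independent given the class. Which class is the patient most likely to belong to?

common cold

influenza: 0.4 × 0.15 × 0.5 × (1−0.9) × 0.35 = 0.00105
allergy: 0.3 × 0.35 × 0.4 × (1−0.75) × 0.25 = 0.002625
common cold: 0.3 × 0.25 × 0.8 × (1−0.2) × 0.65 = 0.0312
Highest score → common cold.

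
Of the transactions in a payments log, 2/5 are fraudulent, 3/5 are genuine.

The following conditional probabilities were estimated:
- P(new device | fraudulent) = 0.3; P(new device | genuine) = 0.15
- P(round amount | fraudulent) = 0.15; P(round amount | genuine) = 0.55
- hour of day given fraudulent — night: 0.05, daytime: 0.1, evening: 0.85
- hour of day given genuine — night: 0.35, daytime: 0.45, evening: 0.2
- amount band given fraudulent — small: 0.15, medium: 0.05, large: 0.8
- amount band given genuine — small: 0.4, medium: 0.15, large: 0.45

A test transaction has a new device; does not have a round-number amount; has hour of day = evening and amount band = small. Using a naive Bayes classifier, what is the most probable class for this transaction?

fraudulent: 0.4 × 0.3 × (1−0.15) × 0.85 × 0.15 = 0.013005
genuine: 0.6 × 0.15 × (1−0.55) × 0.2 × 0.4 = 0.00324
Highest score → fraudulent.

fraudulent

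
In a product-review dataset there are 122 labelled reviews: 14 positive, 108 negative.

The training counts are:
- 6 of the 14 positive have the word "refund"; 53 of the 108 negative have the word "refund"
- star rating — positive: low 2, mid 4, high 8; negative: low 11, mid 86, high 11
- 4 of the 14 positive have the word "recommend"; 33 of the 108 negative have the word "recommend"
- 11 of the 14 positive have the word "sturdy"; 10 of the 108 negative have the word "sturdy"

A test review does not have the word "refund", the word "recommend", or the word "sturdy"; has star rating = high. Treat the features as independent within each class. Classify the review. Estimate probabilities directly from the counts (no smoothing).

negative

positive: (14/122) × (8/14) × (8/14) × (10/14) × (3/14) ≈ 0.00573532
negative: (108/122) × (55/108) × (11/108) × (75/108) × (98/108) ≈ 0.0289342
Highest score → negative.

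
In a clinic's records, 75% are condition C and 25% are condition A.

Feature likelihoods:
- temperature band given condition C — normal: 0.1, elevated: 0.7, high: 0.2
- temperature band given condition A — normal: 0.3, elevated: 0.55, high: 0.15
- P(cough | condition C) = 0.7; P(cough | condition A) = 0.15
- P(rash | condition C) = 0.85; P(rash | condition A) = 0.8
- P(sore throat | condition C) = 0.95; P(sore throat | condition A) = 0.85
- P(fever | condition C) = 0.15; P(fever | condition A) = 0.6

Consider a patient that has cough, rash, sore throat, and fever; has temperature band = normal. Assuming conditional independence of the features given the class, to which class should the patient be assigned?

condition C

condition C: 0.75 × 0.1 × 0.7 × 0.85 × 0.95 × 0.15 = 0.0063590625
condition A: 0.25 × 0.3 × 0.15 × 0.8 × 0.85 × 0.6 = 0.00459
Highest score → condition C.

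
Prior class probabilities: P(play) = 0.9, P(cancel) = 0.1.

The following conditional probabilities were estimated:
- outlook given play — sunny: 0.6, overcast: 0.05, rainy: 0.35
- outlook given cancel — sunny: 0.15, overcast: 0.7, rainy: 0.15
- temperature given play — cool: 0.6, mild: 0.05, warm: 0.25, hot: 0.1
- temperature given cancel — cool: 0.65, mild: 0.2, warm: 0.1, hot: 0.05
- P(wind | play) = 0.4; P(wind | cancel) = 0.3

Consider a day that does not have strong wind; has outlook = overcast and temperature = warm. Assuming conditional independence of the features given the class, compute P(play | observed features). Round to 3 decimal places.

0.579

play: 0.9 × 0.05 × 0.25 × (1−0.4) = 0.00675
cancel: 0.1 × 0.7 × 0.1 × (1−0.3) = 0.0049
P(play | x) = 0.00675 / 0.01165 ≈ 0.579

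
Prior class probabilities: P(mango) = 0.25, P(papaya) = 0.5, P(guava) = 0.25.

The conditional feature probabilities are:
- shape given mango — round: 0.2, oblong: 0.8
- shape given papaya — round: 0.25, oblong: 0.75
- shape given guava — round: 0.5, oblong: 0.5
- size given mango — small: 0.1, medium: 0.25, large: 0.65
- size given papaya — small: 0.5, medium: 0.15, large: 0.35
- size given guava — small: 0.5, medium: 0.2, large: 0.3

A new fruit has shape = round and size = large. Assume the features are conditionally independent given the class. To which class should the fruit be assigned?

papaya

mango: 0.25 × 0.2 × 0.65 = 0.0325
papaya: 0.5 × 0.25 × 0.35 = 0.04375
guava: 0.25 × 0.5 × 0.3 = 0.0375
Highest score → papaya.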